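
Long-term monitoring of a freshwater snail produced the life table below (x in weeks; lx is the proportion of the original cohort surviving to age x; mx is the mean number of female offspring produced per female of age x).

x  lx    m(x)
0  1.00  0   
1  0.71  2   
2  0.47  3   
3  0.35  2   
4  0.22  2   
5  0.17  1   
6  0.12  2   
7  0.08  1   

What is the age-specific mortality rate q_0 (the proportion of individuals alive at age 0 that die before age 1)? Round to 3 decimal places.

0.290

q_0 = (l_0 − l_1) / l_0 = (1 − 0.71) / 1
     = 0.29 / 1 = 0.29 → 0.290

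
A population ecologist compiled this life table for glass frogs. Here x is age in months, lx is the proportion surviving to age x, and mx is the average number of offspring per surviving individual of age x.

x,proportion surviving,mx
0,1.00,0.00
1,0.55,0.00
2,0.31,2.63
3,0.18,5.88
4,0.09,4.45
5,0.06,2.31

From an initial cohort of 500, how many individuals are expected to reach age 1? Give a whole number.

Expected survivors = N0 · l_1 = 500 × 0.55 = 275 → 275

275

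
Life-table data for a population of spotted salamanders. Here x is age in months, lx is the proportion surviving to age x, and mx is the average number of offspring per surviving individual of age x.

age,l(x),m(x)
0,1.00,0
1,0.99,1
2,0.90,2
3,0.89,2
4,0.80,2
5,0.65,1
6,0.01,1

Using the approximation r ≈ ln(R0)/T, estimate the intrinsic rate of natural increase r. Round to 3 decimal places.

0.668

R0 = Σ lx·mx = 0 + 0.99 + 1.8 + 1.78 + 1.6 + 0.65 + 0.01 = 6.83
Σ x·lx·mx = 19.64; T = 19.64/6.83 = 2.87555…
r ≈ ln(R0)/T = ln(6.83)/2.87555… = 0.66816… → 0.668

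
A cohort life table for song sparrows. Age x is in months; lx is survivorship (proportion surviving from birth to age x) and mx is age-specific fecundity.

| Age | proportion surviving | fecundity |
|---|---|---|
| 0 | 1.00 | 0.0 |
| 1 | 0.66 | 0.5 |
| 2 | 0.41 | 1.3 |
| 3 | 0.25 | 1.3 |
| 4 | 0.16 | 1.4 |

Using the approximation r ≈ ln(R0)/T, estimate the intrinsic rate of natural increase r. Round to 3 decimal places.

0.149

R0 = Σ lx·mx = 0 + 0.33 + 0.533 + 0.325 + 0.224 = 1.412
Σ x·lx·mx = 3.267; T = 3.267/1.412 = 2.31374…
r ≈ ln(R0)/T = ln(1.412)/2.31374… = 0.14911… → 0.149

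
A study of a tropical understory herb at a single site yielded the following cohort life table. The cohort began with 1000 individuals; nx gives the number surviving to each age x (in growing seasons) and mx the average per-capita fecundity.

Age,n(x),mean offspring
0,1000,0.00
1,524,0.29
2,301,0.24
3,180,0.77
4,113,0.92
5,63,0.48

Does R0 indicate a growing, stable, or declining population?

declining

lx = nx/n0 = nx/1000: 1, 0.524, 0.301, 0.18, 0.113, 0.063
R0 = Σ lx·mx = 0 + 0.15196 + 0.07224 + 0.1386 + 0.10396 + 0.03024 = 0.497
R0 < 1, so the population is declining.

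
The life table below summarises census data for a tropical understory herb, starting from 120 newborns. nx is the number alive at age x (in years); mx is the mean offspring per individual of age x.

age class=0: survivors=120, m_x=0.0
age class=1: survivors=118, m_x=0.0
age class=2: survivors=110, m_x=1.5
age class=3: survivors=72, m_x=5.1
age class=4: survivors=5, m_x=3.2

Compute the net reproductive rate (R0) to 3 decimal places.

4.568

lx = nx/n0 = nx/120: 1, 0.98333…, 0.91667…, 0.6, 0.04167…
lx·mx by age: 0, 0, 1.375…, 3.06, 0.133333…
R0 = Σ lx·mx = 4.568333… → 4.568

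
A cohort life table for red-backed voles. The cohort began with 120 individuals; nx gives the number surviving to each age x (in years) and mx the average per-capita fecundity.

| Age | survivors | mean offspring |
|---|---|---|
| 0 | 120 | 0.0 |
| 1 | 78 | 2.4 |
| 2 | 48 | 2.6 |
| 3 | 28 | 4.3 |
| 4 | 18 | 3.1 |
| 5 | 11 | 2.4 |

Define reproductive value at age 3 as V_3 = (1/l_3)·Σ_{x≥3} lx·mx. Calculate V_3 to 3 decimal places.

lx = nx/n0 = nx/120: 1, 0.65, 0.4, 0.23333…, 0.15, 0.09167…
lx·mx for x ≥ 3: 1.003333…, 0.465, 0.22… → sum = 1.688333…
V_3 = 1.688333… / l_3 = 1.688333… / 0.233333… = 7.235714… → 7.236

7.236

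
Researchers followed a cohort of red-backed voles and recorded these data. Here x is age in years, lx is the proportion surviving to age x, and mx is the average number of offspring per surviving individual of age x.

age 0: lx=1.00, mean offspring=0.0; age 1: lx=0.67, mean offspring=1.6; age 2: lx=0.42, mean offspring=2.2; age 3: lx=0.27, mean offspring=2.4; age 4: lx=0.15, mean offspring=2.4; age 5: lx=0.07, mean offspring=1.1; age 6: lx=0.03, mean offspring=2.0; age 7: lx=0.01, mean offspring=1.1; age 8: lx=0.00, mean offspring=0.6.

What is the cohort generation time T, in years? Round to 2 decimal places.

lx·mx: 0, 1.072, 0.924, 0.648, 0.36, 0.077, 0.06, 0.011, 0 → R0 = 3.152
x·lx·mx: 0, 1.072, 1.848, 1.944, 1.44, 0.385, 0.36, 0.077, 0 → Σ = 7.126
T = 7.126 / 3.152 = 2.260787… → 2.26

2.26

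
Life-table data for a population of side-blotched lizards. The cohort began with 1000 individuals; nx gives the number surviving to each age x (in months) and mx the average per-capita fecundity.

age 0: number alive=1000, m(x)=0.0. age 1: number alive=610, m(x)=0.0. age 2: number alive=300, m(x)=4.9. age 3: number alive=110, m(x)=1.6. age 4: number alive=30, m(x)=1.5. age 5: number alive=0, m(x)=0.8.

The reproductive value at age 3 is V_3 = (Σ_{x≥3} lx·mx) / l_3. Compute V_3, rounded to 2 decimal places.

lx = nx/n0 = nx/1000: 1, 0.61, 0.3, 0.11, 0.03, 0
lx·mx for x ≥ 3: 0.176, 0.045, 0 → sum = 0.221
V_3 = 0.221 / l_3 = 0.221 / 0.11 = 2.009091… → 2.01

2.01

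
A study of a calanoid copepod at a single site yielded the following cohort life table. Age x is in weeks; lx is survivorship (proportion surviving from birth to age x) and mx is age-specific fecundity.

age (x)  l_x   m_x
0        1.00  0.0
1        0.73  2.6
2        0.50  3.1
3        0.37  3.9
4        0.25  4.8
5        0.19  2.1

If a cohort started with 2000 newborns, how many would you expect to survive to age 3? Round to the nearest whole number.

Expected survivors = N0 · l_3 = 2000 × 0.37 = 740 → 740

740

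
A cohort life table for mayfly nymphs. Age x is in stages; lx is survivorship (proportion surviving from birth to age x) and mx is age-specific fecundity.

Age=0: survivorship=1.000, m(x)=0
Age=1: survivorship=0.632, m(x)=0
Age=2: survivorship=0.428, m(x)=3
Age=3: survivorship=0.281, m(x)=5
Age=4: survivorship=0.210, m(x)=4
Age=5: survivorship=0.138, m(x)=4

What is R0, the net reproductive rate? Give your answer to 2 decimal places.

lx·mx by age: 0, 0, 1.284, 1.405, 0.84, 0.552
R0 = Σ lx·mx = 4.081 → 4.08

4.08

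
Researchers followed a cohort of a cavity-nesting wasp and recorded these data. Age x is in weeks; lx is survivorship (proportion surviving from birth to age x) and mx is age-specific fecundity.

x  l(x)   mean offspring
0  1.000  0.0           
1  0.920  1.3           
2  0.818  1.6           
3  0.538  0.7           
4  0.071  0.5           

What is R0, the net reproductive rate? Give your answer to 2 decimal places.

2.92

lx·mx by age: 0, 1.196, 1.3088, 0.3766, 0.0355
R0 = Σ lx·mx = 2.9169 → 2.92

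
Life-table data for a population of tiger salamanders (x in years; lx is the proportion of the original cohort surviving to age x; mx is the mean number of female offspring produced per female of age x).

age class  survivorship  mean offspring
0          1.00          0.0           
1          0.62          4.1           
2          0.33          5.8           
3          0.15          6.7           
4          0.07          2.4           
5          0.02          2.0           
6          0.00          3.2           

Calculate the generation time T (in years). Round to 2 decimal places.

lx·mx: 0, 2.542, 1.914, 1.005, 0.168, 0.04, 0 → R0 = 5.669
x·lx·mx: 0, 2.542, 3.828, 3.015, 0.672, 0.2, 0 → Σ = 10.257
T = 10.257 / 5.669 = 1.809314… → 1.81

1.81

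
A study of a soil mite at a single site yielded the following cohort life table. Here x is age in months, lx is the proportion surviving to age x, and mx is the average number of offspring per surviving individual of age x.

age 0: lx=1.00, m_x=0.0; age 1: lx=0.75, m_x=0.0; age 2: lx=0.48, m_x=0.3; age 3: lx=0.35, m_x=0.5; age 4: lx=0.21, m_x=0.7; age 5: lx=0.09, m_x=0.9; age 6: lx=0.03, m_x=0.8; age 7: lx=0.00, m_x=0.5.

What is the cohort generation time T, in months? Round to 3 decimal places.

lx·mx: 0, 0, 0.144, 0.175, 0.147, 0.081, 0.024, 0 → R0 = 0.571
x·lx·mx: 0, 0, 0.288, 0.525, 0.588, 0.405, 0.144, 0 → Σ = 1.95
T = 1.95 / 0.571 = 3.415061… → 3.415

3.415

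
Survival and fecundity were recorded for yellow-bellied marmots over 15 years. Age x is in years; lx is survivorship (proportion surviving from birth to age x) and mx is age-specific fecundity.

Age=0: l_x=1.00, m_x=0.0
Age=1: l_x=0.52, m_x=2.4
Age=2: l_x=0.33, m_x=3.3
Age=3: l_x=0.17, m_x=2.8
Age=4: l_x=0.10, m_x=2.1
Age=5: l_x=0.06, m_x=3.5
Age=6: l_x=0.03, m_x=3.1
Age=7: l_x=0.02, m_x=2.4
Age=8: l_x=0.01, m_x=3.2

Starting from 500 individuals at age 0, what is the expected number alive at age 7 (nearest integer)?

Expected survivors = N0 · l_7 = 500 × 0.02 = 10 → 10

10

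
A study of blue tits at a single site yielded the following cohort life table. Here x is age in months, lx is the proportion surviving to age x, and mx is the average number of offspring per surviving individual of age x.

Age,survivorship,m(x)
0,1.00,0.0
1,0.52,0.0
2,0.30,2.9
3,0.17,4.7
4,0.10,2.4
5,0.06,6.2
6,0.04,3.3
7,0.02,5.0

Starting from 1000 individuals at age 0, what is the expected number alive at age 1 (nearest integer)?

Expected survivors = N0 · l_1 = 1000 × 0.52 = 520 → 520

520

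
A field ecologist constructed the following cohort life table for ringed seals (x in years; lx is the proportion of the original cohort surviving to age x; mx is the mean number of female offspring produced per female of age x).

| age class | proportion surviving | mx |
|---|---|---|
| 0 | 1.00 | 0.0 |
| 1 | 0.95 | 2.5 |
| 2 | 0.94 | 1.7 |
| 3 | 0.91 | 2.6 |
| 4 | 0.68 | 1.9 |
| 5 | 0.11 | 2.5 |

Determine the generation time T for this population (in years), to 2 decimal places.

2.43

lx·mx: 0, 2.375, 1.598, 2.366, 1.292, 0.275 → R0 = 7.906
x·lx·mx: 0, 2.375, 3.196, 7.098, 5.168, 1.375 → Σ = 19.212
T = 19.212 / 7.906 = 2.430053… → 2.43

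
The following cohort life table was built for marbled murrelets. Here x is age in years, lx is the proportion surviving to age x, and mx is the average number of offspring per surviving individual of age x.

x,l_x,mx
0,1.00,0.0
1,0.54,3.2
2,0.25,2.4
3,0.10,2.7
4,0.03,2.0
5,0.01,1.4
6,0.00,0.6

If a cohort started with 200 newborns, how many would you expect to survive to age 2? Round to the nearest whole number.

50

Expected survivors = N0 · l_2 = 200 × 0.25 = 50 → 50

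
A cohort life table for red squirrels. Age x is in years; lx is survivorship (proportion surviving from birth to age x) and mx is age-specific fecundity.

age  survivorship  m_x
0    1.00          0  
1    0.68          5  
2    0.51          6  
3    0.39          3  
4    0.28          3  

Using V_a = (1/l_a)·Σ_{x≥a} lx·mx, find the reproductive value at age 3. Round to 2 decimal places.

5.15

lx·mx for x ≥ 3: 1.17, 0.84 → sum = 2.01
V_3 = 2.01 / l_3 = 2.01 / 0.39 = 5.153846… → 5.15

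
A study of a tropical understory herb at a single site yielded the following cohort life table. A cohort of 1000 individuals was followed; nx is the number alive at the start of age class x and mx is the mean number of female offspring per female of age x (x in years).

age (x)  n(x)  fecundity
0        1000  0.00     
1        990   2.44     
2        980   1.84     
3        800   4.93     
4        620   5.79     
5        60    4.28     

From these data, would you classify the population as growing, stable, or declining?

lx = nx/n0 = nx/1000: 1, 0.99, 0.98, 0.8, 0.62, 0.06
R0 = Σ lx·mx = 0 + 2.4156 + 1.8032 + 3.944 + 3.5898 + 0.2568 = 12.0094
R0 > 1, so the population is growing.

growing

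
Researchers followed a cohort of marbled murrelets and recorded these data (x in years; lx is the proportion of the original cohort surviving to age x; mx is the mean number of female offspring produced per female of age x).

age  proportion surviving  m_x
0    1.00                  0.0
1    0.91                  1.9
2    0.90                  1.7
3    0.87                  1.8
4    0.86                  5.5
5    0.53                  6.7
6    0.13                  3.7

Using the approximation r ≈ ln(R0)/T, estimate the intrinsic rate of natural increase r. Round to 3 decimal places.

0.723

R0 = Σ lx·mx = 0 + 1.729 + 1.53 + 1.566 + 4.73 + 3.551 + 0.481 = 13.587
Σ x·lx·mx = 49.048; T = 49.048/13.587 = 3.60992…
r ≈ ln(R0)/T = ln(13.587)/3.60992… = 0.72276… → 0.723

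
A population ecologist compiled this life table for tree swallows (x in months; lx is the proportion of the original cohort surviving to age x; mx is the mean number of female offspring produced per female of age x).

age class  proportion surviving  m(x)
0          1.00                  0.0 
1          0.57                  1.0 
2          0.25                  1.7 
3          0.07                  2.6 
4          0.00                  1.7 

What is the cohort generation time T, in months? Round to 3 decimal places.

lx·mx: 0, 0.57, 0.425, 0.182, 0 → R0 = 1.177
x·lx·mx: 0, 0.57, 0.85, 0.546, 0 → Σ = 1.966
T = 1.966 / 1.177 = 1.670348… → 1.670

1.670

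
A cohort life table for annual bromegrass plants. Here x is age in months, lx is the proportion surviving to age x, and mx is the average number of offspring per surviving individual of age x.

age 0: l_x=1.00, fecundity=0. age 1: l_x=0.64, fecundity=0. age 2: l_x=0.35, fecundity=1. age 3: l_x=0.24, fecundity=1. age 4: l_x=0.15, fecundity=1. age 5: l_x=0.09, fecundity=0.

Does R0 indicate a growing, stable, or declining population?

declining

R0 = Σ lx·mx = 0 + 0 + 0.35 + 0.24 + 0.15 + 0 = 0.74
R0 < 1, so the population is declining.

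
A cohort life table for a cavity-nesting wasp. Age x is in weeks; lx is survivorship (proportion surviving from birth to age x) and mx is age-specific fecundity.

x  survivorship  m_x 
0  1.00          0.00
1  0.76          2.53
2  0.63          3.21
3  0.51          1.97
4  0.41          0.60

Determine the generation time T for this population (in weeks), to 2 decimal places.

lx·mx: 0, 1.9228, 2.0223, 1.0047, 0.246 → R0 = 5.1958
x·lx·mx: 0, 1.9228, 4.0446, 3.0141, 0.984 → Σ = 9.9655
T = 9.9655 / 5.1958 = 1.917991… → 1.92

1.92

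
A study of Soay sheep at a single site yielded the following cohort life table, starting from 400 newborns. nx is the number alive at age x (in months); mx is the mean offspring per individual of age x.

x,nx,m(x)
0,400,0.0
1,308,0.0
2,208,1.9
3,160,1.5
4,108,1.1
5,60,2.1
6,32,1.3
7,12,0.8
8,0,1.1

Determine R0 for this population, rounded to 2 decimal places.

lx = nx/n0 = nx/400: 1, 0.77, 0.52, 0.4, 0.27, 0.15, 0.08, 0.03, 0
lx·mx by age: 0, 0, 0.988, 0.6, 0.297, 0.315, 0.104, 0.024, 0
R0 = Σ lx·mx = 2.328 → 2.33

2.33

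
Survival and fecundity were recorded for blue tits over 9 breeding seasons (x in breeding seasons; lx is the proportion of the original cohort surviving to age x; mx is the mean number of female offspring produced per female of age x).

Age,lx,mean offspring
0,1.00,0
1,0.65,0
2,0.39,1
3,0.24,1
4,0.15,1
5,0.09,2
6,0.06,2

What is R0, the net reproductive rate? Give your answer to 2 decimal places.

lx·mx by age: 0, 0, 0.39, 0.24, 0.15, 0.18, 0.12
R0 = Σ lx·mx = 1.08 → 1.08

1.08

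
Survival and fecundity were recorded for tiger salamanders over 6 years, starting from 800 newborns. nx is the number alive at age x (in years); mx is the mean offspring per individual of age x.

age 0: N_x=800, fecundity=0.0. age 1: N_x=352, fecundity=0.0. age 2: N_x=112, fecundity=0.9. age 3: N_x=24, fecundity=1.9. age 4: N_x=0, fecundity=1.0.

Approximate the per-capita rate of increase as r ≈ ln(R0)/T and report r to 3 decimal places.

-0.735

lx = nx/n0 = nx/800: 1, 0.44, 0.14, 0.03, 0
R0 = Σ lx·mx = 0 + 0 + 0.126 + 0.057 + 0 = 0.183
Σ x·lx·mx = 0.423; T = 0.423/0.183 = 2.31148…
r ≈ ln(R0)/T = ln(0.183)/2.31148… = -0.73471… → -0.735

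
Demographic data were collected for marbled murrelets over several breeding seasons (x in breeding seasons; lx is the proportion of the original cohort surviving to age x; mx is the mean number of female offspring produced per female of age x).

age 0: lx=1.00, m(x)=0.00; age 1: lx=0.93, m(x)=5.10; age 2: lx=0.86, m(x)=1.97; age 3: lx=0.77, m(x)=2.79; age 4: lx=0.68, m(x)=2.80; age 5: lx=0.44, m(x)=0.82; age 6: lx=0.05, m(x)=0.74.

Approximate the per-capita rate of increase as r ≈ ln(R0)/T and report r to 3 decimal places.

R0 = Σ lx·mx = 0 + 4.743 + 1.6942 + 2.1483 + 1.904 + 0.3608 + 0.037 = 10.8873
Σ x·lx·mx = 24.2183; T = 24.2183/10.8873 = 2.22445…
r ≈ ln(R0)/T = ln(10.8873)/2.22445… = 1.07334… → 1.073

1.073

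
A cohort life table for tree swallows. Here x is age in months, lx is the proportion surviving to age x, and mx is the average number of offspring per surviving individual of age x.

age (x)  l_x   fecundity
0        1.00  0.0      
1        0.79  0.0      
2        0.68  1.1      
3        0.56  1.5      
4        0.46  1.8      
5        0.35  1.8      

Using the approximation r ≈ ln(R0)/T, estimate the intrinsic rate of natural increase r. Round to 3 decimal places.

0.324

R0 = Σ lx·mx = 0 + 0 + 0.748 + 0.84 + 0.828 + 0.63 = 3.046
Σ x·lx·mx = 10.478; T = 10.478/3.046 = 3.43992…
r ≈ ln(R0)/T = ln(3.046)/3.43992… = 0.32379… → 0.324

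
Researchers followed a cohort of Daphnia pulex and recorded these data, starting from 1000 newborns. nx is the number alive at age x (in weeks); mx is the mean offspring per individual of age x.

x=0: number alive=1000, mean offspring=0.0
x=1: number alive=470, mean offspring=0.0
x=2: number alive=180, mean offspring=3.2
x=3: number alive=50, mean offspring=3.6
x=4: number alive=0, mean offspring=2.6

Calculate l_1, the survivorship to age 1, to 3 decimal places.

l_1 = n_1/n_0 = 470/1000 = 0.47 → 0.470

0.470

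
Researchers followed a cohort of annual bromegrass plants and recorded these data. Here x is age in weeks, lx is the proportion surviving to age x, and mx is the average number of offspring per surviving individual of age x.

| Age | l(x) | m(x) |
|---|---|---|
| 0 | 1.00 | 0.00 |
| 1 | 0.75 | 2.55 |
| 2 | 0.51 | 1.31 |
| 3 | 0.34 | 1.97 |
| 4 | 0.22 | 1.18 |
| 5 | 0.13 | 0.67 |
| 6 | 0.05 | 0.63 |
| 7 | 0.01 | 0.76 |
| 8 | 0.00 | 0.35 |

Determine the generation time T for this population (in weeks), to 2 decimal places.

1.92

lx·mx: 0, 1.9125, 0.6681, 0.6698, 0.2596, 0.0871, 0.0315, 0.0076, 0 → R0 = 3.6362
x·lx·mx: 0, 1.9125, 1.3362, 2.0094, 1.0384, 0.4355, 0.189, 0.0532, 0 → Σ = 6.9742
T = 6.9742 / 3.6362 = 1.917991… → 1.92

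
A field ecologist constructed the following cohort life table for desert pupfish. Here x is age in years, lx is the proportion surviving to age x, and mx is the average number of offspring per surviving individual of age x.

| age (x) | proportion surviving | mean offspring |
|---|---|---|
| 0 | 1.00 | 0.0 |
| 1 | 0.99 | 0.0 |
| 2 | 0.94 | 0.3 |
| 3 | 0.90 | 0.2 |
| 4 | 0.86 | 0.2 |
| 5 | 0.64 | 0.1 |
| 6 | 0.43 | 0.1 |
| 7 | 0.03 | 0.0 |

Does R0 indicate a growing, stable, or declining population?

declining

R0 = Σ lx·mx = 0 + 0 + 0.282 + 0.18 + 0.172 + 0.064 + 0.043 + 0 = 0.741
R0 < 1, so the population is declining.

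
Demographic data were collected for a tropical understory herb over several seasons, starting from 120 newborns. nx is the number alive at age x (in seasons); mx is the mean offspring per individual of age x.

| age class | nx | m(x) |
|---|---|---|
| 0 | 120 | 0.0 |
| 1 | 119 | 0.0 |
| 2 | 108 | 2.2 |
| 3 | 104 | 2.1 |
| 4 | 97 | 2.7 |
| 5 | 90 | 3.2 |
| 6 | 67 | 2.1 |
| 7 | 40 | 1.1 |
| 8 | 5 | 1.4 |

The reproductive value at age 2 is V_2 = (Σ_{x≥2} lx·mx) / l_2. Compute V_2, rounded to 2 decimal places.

lx = nx/n0 = nx/120: 1, 0.99167…, 0.9, 0.86667…, 0.80833…, 0.75, 0.55833…, 0.33333…, 0.04167…
lx·mx for x ≥ 2: 1.98, 1.82…, 2.1825…, 2.4, 1.1725…, 0.366667…, 0.058333… → sum = 9.98…
V_2 = 9.98… / l_2 = 9.98… / 0.9 = 11.088889… → 11.09

11.09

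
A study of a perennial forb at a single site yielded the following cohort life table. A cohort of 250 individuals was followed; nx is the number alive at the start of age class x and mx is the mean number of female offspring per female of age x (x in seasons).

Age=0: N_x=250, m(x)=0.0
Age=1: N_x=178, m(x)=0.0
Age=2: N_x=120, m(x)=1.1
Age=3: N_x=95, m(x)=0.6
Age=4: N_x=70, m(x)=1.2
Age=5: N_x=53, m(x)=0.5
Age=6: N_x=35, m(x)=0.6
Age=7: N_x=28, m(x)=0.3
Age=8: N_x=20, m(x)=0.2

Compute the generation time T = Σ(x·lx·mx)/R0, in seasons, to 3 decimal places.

3.365

lx = nx/n0 = nx/250: 1, 0.712, 0.48, 0.38, 0.28, 0.212, 0.14, 0.112, 0.08
lx·mx: 0, 0, 0.528, 0.228, 0.336, 0.106, 0.084, 0.0336, 0.016 → R0 = 1.3316
x·lx·mx: 0, 0, 1.056, 0.684, 1.344, 0.53, 0.504, 0.2352, 0.128 → Σ = 4.4812
T = 4.4812 / 1.3316 = 3.365275… → 3.365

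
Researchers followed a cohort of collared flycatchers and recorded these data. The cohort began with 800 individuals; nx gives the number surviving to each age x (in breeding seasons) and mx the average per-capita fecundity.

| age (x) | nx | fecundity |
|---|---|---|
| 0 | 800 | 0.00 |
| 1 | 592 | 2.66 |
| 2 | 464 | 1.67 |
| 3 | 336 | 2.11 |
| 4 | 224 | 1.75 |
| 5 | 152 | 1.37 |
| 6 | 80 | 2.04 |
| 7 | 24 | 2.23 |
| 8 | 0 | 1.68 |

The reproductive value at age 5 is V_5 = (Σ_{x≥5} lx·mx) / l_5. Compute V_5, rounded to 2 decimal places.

2.80

lx = nx/n0 = nx/800: 1, 0.74, 0.58, 0.42, 0.28, 0.19, 0.1, 0.03, 0
lx·mx for x ≥ 5: 0.2603, 0.204, 0.0669, 0 → sum = 0.5312
V_5 = 0.5312 / l_5 = 0.5312 / 0.19 = 2.795789… → 2.80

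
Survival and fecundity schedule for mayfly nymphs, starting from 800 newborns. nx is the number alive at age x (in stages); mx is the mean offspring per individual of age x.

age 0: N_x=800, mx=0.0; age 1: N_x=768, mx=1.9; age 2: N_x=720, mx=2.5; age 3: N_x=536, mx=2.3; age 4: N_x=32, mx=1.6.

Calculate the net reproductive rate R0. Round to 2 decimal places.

lx = nx/n0 = nx/800: 1, 0.96, 0.9, 0.67, 0.04
lx·mx by age: 0, 1.824, 2.25, 1.541, 0.064
R0 = Σ lx·mx = 5.679 → 5.68

5.68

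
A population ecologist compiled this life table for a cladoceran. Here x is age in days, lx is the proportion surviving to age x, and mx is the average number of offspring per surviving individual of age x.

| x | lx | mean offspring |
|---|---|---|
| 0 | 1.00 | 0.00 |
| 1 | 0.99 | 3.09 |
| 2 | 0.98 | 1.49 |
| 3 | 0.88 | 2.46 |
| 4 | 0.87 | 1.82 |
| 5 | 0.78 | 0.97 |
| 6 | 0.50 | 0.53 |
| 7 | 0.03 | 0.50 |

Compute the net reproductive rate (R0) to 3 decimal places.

lx·mx by age: 0, 3.0591, 1.4602, 2.1648, 1.5834, 0.7566, 0.265, 0.015
R0 = Σ lx·mx = 9.3041 → 9.304

9.304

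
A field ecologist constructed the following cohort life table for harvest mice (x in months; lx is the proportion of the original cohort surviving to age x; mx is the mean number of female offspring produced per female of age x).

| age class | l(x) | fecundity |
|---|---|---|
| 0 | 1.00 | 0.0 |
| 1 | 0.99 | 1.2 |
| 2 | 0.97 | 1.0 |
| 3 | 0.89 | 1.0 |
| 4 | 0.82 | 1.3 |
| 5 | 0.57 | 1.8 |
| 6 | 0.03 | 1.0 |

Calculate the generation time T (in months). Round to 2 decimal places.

2.97

lx·mx: 0, 1.188, 0.97, 0.89, 1.066, 1.026, 0.03 → R0 = 5.17
x·lx·mx: 0, 1.188, 1.94, 2.67, 4.264, 5.13, 0.18 → Σ = 15.372
T = 15.372 / 5.17 = 2.973308… → 2.97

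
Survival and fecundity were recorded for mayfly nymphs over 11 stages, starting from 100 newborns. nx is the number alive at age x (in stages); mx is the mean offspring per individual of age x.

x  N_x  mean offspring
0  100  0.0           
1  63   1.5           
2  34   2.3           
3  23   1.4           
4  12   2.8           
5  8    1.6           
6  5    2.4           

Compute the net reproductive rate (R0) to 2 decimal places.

lx = nx/n0 = nx/100: 1, 0.63, 0.34, 0.23, 0.12, 0.08, 0.05
lx·mx by age: 0, 0.945, 0.782, 0.322, 0.336, 0.128, 0.12
R0 = Σ lx·mx = 2.633 → 2.63

2.63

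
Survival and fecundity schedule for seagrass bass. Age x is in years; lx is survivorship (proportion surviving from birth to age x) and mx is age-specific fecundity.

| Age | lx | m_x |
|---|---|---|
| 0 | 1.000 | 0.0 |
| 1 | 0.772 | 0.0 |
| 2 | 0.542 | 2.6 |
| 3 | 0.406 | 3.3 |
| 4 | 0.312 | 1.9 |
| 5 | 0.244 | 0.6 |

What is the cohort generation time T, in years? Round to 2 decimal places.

2.85

lx·mx: 0, 0, 1.4092, 1.3398, 0.5928, 0.1464 → R0 = 3.4882
x·lx·mx: 0, 0, 2.8184, 4.0194, 2.3712, 0.732 → Σ = 9.941
T = 9.941 / 3.4882 = 2.849894… → 2.85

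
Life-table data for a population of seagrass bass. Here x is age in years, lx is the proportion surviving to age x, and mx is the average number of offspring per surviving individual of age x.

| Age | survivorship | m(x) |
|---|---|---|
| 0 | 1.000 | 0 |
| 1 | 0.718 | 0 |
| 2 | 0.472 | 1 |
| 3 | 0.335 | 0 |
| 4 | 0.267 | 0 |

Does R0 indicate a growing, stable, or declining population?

R0 = Σ lx·mx = 0 + 0 + 0.472 + 0 + 0 = 0.472
R0 < 1, so the population is declining.

declining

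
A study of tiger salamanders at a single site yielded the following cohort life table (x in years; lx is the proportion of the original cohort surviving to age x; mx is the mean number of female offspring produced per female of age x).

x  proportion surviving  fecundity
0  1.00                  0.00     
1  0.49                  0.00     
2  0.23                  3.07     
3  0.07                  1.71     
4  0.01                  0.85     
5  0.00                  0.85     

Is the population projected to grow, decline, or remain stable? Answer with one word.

R0 = Σ lx·mx = 0 + 0 + 0.7061 + 0.1197 + 0.0085 + 0 = 0.8343
R0 < 1, so the population is declining.

declining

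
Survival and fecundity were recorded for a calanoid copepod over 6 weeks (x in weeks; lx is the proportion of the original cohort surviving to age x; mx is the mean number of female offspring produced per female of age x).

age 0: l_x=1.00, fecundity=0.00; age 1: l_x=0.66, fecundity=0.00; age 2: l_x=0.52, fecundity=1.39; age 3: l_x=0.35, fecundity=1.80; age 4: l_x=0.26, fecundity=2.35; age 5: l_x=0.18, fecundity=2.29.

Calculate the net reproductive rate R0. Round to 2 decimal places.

2.38

lx·mx by age: 0, 0, 0.7228, 0.63, 0.611, 0.4122
R0 = Σ lx·mx = 2.376 → 2.38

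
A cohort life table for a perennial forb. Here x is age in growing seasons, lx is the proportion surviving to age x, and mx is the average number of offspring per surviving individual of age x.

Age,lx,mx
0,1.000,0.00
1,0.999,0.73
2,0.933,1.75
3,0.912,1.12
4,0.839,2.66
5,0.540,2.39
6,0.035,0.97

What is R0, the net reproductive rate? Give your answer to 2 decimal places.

lx·mx by age: 0, 0.72927, 1.63275, 1.02144, 2.23174, 1.2906, 0.03395
R0 = Σ lx·mx = 6.93975 → 6.94

6.94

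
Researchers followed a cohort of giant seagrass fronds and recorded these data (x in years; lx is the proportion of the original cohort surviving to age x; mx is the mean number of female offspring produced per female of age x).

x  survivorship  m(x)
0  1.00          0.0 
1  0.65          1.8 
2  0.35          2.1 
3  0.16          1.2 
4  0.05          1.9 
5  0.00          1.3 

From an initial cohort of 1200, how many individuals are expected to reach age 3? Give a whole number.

192

Expected survivors = N0 · l_3 = 1200 × 0.16 = 192 → 192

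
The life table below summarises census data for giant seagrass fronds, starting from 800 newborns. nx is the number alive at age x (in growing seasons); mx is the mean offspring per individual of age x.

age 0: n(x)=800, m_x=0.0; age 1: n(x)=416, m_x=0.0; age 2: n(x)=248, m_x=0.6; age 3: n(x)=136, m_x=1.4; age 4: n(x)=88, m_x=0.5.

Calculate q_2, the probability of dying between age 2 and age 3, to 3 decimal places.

0.452

lx = nx/n0 = nx/800: 1, 0.52, 0.31, 0.17, 0.11
q_2 = (l_2 − l_3) / l_2 = (0.31 − 0.17) / 0.31
     = 0.14 / 0.31 = 0.451613… → 0.452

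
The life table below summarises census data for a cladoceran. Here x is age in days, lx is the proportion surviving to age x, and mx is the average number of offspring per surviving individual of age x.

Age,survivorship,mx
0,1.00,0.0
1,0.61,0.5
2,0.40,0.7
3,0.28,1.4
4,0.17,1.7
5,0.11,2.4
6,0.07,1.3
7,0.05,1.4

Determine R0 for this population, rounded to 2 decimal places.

1.69

lx·mx by age: 0, 0.305, 0.28, 0.392, 0.289, 0.264, 0.091, 0.07
R0 = Σ lx·mx = 1.691 → 1.69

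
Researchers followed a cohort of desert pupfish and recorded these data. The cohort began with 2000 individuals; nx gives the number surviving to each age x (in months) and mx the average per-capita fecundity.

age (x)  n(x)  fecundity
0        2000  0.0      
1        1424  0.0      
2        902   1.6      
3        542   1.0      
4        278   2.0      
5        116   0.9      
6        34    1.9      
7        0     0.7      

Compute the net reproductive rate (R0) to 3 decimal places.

1.355

lx = nx/n0 = nx/2000: 1, 0.712, 0.451, 0.271, 0.139, 0.058, 0.017, 0
lx·mx by age: 0, 0, 0.7216, 0.271, 0.278, 0.0522, 0.0323, 0
R0 = Σ lx·mx = 1.3551 → 1.355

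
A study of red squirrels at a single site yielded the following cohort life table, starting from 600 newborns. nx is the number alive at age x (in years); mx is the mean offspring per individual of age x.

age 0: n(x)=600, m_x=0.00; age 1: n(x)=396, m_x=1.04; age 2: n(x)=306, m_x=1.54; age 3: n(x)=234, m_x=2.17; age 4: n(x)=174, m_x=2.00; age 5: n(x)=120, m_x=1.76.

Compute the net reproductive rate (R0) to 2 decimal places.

lx = nx/n0 = nx/600: 1, 0.66, 0.51, 0.39, 0.29, 0.2
lx·mx by age: 0, 0.6864, 0.7854, 0.8463, 0.58, 0.352
R0 = Σ lx·mx = 3.2501 → 3.25

3.25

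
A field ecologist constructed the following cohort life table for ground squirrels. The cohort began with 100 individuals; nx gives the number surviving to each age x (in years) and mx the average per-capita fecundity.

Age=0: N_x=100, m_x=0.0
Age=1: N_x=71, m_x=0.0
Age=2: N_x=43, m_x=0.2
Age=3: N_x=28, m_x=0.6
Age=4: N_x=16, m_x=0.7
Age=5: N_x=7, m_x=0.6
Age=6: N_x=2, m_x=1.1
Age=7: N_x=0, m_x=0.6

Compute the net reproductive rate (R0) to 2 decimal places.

0.43

lx = nx/n0 = nx/100: 1, 0.71, 0.43, 0.28, 0.16, 0.07, 0.02, 0
lx·mx by age: 0, 0, 0.086, 0.168, 0.112, 0.042, 0.022, 0
R0 = Σ lx·mx = 0.43 → 0.43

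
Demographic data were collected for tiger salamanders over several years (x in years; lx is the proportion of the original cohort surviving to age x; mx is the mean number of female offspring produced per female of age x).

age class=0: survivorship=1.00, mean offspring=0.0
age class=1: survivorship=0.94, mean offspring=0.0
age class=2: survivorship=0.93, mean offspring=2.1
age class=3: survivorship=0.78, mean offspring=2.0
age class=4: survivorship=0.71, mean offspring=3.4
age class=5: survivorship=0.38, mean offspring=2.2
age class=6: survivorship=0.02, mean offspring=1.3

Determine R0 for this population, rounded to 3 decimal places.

lx·mx by age: 0, 0, 1.953, 1.56, 2.414, 0.836, 0.026
R0 = Σ lx·mx = 6.789 → 6.789

6.789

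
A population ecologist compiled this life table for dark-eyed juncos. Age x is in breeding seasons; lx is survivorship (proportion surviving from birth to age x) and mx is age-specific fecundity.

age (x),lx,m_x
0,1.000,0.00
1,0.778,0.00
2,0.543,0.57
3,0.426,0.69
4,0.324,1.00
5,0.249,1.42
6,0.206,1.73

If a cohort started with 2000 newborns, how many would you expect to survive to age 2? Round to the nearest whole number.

Expected survivors = N0 · l_2 = 2000 × 0.543 = 1086 → 1086

1086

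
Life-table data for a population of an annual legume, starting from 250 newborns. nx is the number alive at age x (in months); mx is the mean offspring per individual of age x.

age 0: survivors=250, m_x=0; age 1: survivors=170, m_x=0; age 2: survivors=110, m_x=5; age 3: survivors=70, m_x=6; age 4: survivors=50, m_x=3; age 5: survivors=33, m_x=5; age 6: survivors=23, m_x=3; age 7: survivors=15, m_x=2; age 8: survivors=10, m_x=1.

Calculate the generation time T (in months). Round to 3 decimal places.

lx = nx/n0 = nx/250: 1, 0.68, 0.44, 0.28, 0.2, 0.132, 0.092, 0.06, 0.04
lx·mx: 0, 0, 2.2, 1.68, 0.6, 0.66, 0.276, 0.12, 0.04 → R0 = 5.576
x·lx·mx: 0, 0, 4.4, 5.04, 2.4, 3.3, 1.656, 0.84, 0.32 → Σ = 17.956
T = 17.956 / 5.576 = 3.22023… → 3.220

3.220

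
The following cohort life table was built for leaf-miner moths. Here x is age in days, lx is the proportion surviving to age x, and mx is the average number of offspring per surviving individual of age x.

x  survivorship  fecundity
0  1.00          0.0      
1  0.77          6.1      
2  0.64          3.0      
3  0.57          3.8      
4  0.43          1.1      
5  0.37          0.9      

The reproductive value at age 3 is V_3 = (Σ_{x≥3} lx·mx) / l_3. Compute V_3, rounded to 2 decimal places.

5.21

lx·mx for x ≥ 3: 2.166, 0.473, 0.333 → sum = 2.972
V_3 = 2.972 / l_3 = 2.972 / 0.57 = 5.214035… → 5.21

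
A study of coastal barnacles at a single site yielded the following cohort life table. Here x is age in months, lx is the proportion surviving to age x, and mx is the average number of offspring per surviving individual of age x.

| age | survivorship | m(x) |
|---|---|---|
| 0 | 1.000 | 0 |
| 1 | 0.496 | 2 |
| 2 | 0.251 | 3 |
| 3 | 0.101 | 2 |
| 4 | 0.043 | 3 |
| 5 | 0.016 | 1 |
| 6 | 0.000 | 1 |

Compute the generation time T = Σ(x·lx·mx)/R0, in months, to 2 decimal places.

1.77

lx·mx: 0, 0.992, 0.753, 0.202, 0.129, 0.016, 0 → R0 = 2.092
x·lx·mx: 0, 0.992, 1.506, 0.606, 0.516, 0.08, 0 → Σ = 3.7
T = 3.7 / 2.092 = 1.768642… → 1.77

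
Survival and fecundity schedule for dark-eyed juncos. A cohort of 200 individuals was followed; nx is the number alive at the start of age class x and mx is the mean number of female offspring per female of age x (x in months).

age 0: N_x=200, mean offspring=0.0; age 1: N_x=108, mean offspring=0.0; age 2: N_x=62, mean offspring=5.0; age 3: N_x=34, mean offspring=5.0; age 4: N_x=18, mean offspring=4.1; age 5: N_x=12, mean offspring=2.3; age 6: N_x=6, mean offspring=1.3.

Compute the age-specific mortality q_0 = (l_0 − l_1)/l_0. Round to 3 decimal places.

lx = nx/n0 = nx/200: 1, 0.54, 0.31, 0.17, 0.09, 0.06, 0.03
q_0 = (l_0 − l_1) / l_0 = (1 − 0.54) / 1
     = 0.46 / 1 = 0.46 → 0.460

0.460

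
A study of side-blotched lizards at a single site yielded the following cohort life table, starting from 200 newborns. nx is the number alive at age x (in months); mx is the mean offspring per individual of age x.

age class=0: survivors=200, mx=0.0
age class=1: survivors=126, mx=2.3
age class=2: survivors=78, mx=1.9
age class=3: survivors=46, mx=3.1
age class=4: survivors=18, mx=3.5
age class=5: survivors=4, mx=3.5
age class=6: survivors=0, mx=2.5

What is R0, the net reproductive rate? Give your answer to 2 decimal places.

3.29

lx = nx/n0 = nx/200: 1, 0.63, 0.39, 0.23, 0.09, 0.02, 0
lx·mx by age: 0, 1.449, 0.741, 0.713, 0.315, 0.07, 0
R0 = Σ lx·mx = 3.288 → 3.29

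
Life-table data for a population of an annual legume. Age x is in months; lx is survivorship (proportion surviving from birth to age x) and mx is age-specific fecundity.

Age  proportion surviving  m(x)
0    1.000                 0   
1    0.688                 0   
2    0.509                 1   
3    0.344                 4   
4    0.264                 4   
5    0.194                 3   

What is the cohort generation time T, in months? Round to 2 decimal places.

lx·mx: 0, 0, 0.509, 1.376, 1.056, 0.582 → R0 = 3.523
x·lx·mx: 0, 0, 1.018, 4.128, 4.224, 2.91 → Σ = 12.28
T = 12.28 / 3.523 = 3.485666… → 3.49

3.49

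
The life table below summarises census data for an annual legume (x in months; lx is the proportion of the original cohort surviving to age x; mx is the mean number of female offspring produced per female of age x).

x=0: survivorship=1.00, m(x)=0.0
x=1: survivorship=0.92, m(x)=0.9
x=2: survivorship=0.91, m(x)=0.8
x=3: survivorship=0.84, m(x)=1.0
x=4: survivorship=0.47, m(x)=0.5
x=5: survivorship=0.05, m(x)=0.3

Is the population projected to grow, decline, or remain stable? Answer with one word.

R0 = Σ lx·mx = 0 + 0.828 + 0.728 + 0.84 + 0.235 + 0.015 = 2.646
R0 > 1, so the population is growing.

growing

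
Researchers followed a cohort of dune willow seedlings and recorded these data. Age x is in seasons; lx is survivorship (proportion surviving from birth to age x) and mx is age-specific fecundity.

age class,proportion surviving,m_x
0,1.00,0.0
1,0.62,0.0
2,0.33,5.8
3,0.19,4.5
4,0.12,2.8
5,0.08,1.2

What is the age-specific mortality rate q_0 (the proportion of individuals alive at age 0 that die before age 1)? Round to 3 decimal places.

q_0 = (l_0 − l_1) / l_0 = (1 − 0.62) / 1
     = 0.38 / 1 = 0.38 → 0.380

0.380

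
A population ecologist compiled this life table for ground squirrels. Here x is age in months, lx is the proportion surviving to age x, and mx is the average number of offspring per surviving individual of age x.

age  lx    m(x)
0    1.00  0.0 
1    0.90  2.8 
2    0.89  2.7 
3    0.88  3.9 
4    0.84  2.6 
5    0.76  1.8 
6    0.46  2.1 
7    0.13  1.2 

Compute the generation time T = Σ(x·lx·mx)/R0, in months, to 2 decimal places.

3.08

lx·mx: 0, 2.52, 2.403, 3.432, 2.184, 1.368, 0.966, 0.156 → R0 = 13.029
x·lx·mx: 0, 2.52, 4.806, 10.296, 8.736, 6.84, 5.796, 1.092 → Σ = 40.086
T = 40.086 / 13.029 = 3.076675… → 3.08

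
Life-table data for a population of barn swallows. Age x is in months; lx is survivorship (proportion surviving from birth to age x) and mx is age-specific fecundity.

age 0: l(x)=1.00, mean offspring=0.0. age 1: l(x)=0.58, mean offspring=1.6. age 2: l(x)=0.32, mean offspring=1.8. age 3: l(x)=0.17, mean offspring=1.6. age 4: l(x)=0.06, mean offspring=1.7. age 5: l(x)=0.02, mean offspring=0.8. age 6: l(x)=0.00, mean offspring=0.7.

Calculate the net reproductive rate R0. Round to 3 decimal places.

lx·mx by age: 0, 0.928, 0.576, 0.272, 0.102, 0.016, 0
R0 = Σ lx·mx = 1.894 → 1.894

1.894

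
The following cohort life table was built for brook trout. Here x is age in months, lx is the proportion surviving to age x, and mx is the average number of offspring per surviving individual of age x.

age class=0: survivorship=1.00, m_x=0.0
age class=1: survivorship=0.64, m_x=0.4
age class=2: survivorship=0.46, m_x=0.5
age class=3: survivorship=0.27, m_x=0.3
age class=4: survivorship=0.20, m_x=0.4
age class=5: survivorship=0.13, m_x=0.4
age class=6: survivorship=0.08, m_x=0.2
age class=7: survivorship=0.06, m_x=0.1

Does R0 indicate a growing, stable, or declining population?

declining

R0 = Σ lx·mx = 0 + 0.256 + 0.23 + 0.081 + 0.08 + 0.052 + 0.016 + 0.006 = 0.721
R0 < 1, so the population is declining.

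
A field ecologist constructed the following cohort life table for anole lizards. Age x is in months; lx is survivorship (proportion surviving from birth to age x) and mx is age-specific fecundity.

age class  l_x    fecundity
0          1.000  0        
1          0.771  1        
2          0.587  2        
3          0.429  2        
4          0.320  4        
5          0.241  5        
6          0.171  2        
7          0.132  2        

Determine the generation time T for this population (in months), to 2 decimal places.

lx·mx: 0, 0.771, 1.174, 0.858, 1.28, 1.205, 0.342, 0.264 → R0 = 5.894
x·lx·mx: 0, 0.771, 2.348, 2.574, 5.12, 6.025, 2.052, 1.848 → Σ = 20.738
T = 20.738 / 5.894 = 3.518493… → 3.52

3.52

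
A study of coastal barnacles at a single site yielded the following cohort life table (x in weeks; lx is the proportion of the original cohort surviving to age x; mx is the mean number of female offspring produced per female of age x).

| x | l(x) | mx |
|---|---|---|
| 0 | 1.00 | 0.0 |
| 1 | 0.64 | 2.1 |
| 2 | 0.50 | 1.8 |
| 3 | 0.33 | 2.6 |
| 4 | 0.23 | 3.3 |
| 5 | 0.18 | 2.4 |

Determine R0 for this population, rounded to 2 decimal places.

4.29

lx·mx by age: 0, 1.344, 0.9, 0.858, 0.759, 0.432
R0 = Σ lx·mx = 4.293 → 4.29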